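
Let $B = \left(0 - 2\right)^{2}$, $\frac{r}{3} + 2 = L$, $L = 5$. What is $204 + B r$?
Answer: $240$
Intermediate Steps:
$r = 9$ ($r = -6 + 3 \cdot 5 = -6 + 15 = 9$)
$B = 4$ ($B = \left(-2\right)^{2} = 4$)
$204 + B r = 204 + 4 \cdot 9 = 204 + 36 = 240$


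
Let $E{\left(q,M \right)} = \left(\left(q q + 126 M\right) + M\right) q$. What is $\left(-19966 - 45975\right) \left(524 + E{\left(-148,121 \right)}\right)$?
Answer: $363703124544$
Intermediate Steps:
$E{\left(q,M \right)} = q \left(q^{2} + 127 M\right)$ ($E{\left(q,M \right)} = \left(\left(q^{2} + 126 M\right) + M\right) q = \left(q^{2} + 127 M\right) q = q \left(q^{2} + 127 M\right)$)
$\left(-19966 - 45975\right) \left(524 + E{\left(-148,121 \right)}\right) = \left(-19966 - 45975\right) \left(524 - 148 \left(\left(-148\right)^{2} + 127 \cdot 121\right)\right) = - 65941 \left(524 - 148 \left(21904 + 15367\right)\right) = - 65941 \left(524 - 5516108\right) = \left(-65941\right) \left(-5515584\right) = 363703124544$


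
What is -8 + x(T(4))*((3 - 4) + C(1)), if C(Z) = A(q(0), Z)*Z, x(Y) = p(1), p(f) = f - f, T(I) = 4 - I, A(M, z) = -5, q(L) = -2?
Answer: -8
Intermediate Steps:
p(f) = 0
x(Y) = 0
C(Z) = -5*Z
-8 + x(T(4))*((3 - 4) + C(1)) = -8 + 0*((3 - 4) - 5*1) = -8 + 0*(-1 - 5) = -8 + 0*(-6) = -8 + 0 = -8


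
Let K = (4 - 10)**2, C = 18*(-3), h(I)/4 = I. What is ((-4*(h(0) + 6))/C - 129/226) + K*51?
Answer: 3734167/2034 ≈ 1835.9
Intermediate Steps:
h(I) = 4*I
C = -54
K = 36 (K = (-6)**2 = 36)
((-4*(h(0) + 6))/C - 129/226) + K*51 = (-4*(4*0 + 6)/(-54) - 129/226) + 36*51 = (-4*(0 + 6)*(-1/54) - 129*1/226) + 1836 = (-4*6*(-1/54) - 129/226) + 1836 = (-24*(-1/54) - 129/226) + 1836 = (4/9 - 129/226) + 1836 = -257/2034 + 1836 = 3734167/2034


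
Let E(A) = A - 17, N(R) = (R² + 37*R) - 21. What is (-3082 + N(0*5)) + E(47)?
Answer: -3073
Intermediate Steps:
N(R) = -21 + R² + 37*R
E(A) = -17 + A
(-3082 + N(0*5)) + E(47) = (-3082 + (-21 + (0*5)² + 37*(0*5))) + (-17 + 47) = (-3082 + (-21 + 0² + 37*0)) + 30 = (-3082 + (-21 + 0 + 0)) + 30 = (-3082 - 21) + 30 = -3103 + 30 = -3073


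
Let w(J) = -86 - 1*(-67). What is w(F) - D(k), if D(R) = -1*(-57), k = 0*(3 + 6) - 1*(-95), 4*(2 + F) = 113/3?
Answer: -76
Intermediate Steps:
F = 89/12 (F = -2 + (113/3)/4 = -2 + (113*(1/3))/4 = -2 + (1/4)*(113/3) = -2 + 113/12 = 89/12 ≈ 7.4167)
k = 95 (k = 0*9 + 95 = 0 + 95 = 95)
w(J) = -19 (w(J) = -86 + 67 = -19)
D(R) = 57
w(F) - D(k) = -19 - 1*57 = -19 - 57 = -76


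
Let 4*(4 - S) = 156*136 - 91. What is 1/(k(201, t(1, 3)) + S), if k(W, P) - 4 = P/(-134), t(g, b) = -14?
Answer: -268/1413203 ≈ -0.00018964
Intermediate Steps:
k(W, P) = 4 - P/134 (k(W, P) = 4 + P/(-134) = 4 + P*(-1/134) = 4 - P/134)
S = -21109/4 (S = 4 - (156*136 - 91)/4 = 4 - (21216 - 91)/4 = 4 - 1/4*21125 = 4 - 21125/4 = -21109/4 ≈ -5277.3)
1/(k(201, t(1, 3)) + S) = 1/((4 - 1/134*(-14)) - 21109/4) = 1/((4 + 7/67) - 21109/4) = 1/(275/67 - 21109/4) = 1/(-1413203/268) = -268/1413203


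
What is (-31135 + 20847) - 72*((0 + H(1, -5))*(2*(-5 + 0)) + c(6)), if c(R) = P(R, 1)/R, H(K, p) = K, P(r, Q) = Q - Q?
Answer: -9568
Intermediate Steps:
P(r, Q) = 0
c(R) = 0 (c(R) = 0/R = 0)
(-31135 + 20847) - 72*((0 + H(1, -5))*(2*(-5 + 0)) + c(6)) = (-31135 + 20847) - 72*((0 + 1)*(2*(-5 + 0)) + 0) = -10288 - 72*(1*(2*(-5)) + 0) = -10288 - 72*(1*(-10) + 0) = -10288 - 72*(-10 + 0) = -10288 - 72*(-10) = -10288 + 720 = -9568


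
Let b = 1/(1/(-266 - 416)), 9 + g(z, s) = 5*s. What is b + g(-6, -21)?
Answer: -796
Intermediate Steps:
g(z, s) = -9 + 5*s
b = -682 (b = 1/(1/(-682)) = 1/(-1/682) = -682)
b + g(-6, -21) = -682 + (-9 + 5*(-21)) = -682 + (-9 - 105) = -682 - 114 = -796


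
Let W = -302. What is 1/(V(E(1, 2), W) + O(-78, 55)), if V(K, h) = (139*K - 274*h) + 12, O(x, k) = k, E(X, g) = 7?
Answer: 1/83788 ≈ 1.1935e-5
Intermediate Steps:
V(K, h) = 12 - 274*h + 139*K (V(K, h) = (-274*h + 139*K) + 12 = 12 - 274*h + 139*K)
1/(V(E(1, 2), W) + O(-78, 55)) = 1/((12 - 274*(-302) + 139*7) + 55) = 1/((12 + 82748 + 973) + 55) = 1/(83733 + 55) = 1/83788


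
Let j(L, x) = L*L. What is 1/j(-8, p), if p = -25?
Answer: 1/64 ≈ 0.015625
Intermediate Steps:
j(L, x) = L²
1/j(-8, p) = 1/((-8)²) = 1/64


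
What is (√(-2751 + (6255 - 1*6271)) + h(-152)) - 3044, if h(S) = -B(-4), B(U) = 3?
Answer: -3047 + I*√2767 ≈ -3047.0 + 52.602*I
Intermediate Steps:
h(S) = -3 (h(S) = -1*3 = -3)
(√(-2751 + (6255 - 1*6271)) + h(-152)) - 3044 = (√(-2751 + (6255 - 1*6271)) - 3) - 3044 = (√(-2751 + (6255 - 6271)) - 3) - 3044 = (√(-2751 - 16) - 3) - 3044 = (√(-2767) - 3) - 3044 = (I*√2767 - 3) - 3044 = (-3 + I*√2767) - 3044 = -3047 + I*√2767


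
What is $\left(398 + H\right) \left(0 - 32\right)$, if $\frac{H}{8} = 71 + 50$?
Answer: $-43712$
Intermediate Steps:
$H = 968$ ($H = 8 \left(71 + 50\right) = 8 \cdot 121 = 968$)
$\left(398 + H\right) \left(0 - 32\right) = \left(398 + 968\right) \left(0 - 32\right) = 1366 \left(0 - 32\right) = 1366 \left(-32\right) = -43712$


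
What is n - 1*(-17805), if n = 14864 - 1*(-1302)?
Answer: 33971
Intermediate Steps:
n = 16166 (n = 14864 + 1302 = 16166)
n - 1*(-17805) = 16166 - 1*(-17805) = 16166 + 17805 = 33971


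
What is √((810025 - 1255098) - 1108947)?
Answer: 2*I*√388505 ≈ 1246.6*I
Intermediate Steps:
√((810025 - 1255098) - 1108947) = √(-445073 - 1108947) = √(-1554020) = 2*I*√388505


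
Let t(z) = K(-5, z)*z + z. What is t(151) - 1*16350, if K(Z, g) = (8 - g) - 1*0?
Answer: -37792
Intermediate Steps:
K(Z, g) = 8 - g (K(Z, g) = (8 - g) + 0 = 8 - g)
t(z) = z + z*(8 - z) (t(z) = (8 - z)*z + z = z*(8 - z) + z = z + z*(8 - z))
t(151) - 1*16350 = 151*(9 - 1*151) - 1*16350 = 151*(9 - 151) - 16350 = 151*(-142) - 16350 = -21442 - 16350 = -37792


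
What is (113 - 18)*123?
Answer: 11685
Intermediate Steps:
(113 - 18)*123 = 95*123 = 11685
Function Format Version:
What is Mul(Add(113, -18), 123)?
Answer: 11685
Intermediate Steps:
Mul(Add(113, -18), 123) = Mul(95, 123) = 11685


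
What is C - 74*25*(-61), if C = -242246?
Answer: -129396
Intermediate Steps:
C - 74*25*(-61) = -242246 - 74*25*(-61) = -242246 - 1850*(-61) = -242246 + 112850 = -129396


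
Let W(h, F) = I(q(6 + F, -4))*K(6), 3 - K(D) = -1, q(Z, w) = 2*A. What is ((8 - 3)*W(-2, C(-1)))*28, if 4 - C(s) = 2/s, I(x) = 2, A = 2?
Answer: 1120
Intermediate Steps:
q(Z, w) = 4 (q(Z, w) = 2*2 = 4)
C(s) = 4 - 2/s
K(D) = 4 (K(D) = 3 - 1*(-1) = 3 + 1 = 4)
W(h, F) = 8 (W(h, F) = 2*4 = 8)
((8 - 3)*W(-2, C(-1)))*28 = ((8 - 3)*8)*28 = (5*8)*28 = 40*28 = 1120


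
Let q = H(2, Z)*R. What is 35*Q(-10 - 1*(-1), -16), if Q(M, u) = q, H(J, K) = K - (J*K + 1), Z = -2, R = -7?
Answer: -245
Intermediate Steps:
H(J, K) = -1 + K - J*K (H(J, K) = K - (1 + J*K) = K + (-1 - J*K) = -1 + K - J*K)
q = -7 (q = (-1 - 2 - 1*2*(-2))*(-7) = (-1 - 2 + 4)*(-7) = 1*(-7) = -7)
Q(M, u) = -7
35*Q(-10 - 1*(-1), -16) = 35*(-7) = -245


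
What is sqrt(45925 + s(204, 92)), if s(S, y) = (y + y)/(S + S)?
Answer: sqrt(119452098)/51 ≈ 214.30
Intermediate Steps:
s(S, y) = y/S (s(S, y) = (2*y)/((2*S)) = (2*y)*(1/(2*S)) = y/S)
sqrt(45925 + s(204, 92)) = sqrt(45925 + 92/204) = sqrt(45925 + 92*(1/204)) = sqrt(45925 + 23/51) = sqrt(2342198/51) = sqrt(119452098)/51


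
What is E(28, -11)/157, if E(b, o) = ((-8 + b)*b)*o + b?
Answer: -6132/157 ≈ -39.057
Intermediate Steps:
E(b, o) = b + b*o*(-8 + b) (E(b, o) = (b*(-8 + b))*o + b = b*o*(-8 + b) + b = b + b*o*(-8 + b))
E(28, -11)/157 = (28*(1 - 8*(-11) + 28*(-11)))/157 = (28*(1 + 88 - 308))*(1/157) = (28*(-219))*(1/157) = -6132*1/157 = -6132/157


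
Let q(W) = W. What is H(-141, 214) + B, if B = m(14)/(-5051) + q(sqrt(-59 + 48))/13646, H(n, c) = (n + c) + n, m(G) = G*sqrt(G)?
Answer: -68 - 14*sqrt(14)/5051 + I*sqrt(11)/13646 ≈ -68.01 + 0.00024305*I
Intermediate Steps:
m(G) = G**(3/2)
H(n, c) = c + 2*n (H(n, c) = (c + n) + n = c + 2*n)
B = -14*sqrt(14)/5051 + I*sqrt(11)/13646 (B = 14**(3/2)/(-5051) + sqrt(-59 + 48)/13646 = (14*sqrt(14))*(-1/5051) + sqrt(-11)*(1/13646) = -14*sqrt(14)/5051 + (I*sqrt(11))*(1/13646) = -14*sqrt(14)/5051 + I*sqrt(11)/13646 ≈ -0.010371 + 0.00024305*I)
H(-141, 214) + B = (214 + 2*(-141)) + (-14*sqrt(14)/5051 + I*sqrt(11)/13646) = (214 - 282) + (-14*sqrt(14)/5051 + I*sqrt(11)/13646) = -68 + (-14*sqrt(14)/5051 + I*sqrt(11)/13646) = -68 - 14*sqrt(14)/5051 + I*sqrt(11)/13646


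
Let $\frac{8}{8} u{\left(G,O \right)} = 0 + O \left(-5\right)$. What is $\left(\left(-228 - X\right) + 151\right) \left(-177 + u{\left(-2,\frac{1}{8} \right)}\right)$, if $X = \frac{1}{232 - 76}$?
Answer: $\frac{17070473}{1248} \approx 13678.0$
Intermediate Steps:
$u{\left(G,O \right)} = - 5 O$ ($u{\left(G,O \right)} = 0 + O \left(-5\right) = 0 - 5 O = - 5 O$)
$X = \frac{1}{156} \approx 0.0064103$
$\left(\left(-228 - X\right) + 151\right) \left(-177 + u{\left(-2,\frac{1}{8} \right)}\right) = \left(\left(-228 - \frac{1}{156}\right) + 151\right) \left(-177 - \frac{5}{8}\right) = \left(- \frac{35569}{156} + 151\right) \left(-177 - \frac{5}{8}\right) = \left(- \frac{12013}{156}\right) \left(- \frac{1421}{8}\right) = \frac{17070473}{1248}$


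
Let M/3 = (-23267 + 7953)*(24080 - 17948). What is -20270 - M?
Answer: 281696074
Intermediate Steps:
M = -281716344 (M = 3*((-23267 + 7953)*(24080 - 17948)) = 3*(-15314*6132) = 3*(-93905448) = -281716344)
-20270 - M = -20270 - 1*(-281716344) = -20270 + 281716344 = 281696074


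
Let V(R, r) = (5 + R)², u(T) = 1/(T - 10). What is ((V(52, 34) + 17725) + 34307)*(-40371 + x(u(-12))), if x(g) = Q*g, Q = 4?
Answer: -24549352323/11 ≈ -2.2318e+9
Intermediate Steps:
u(T) = 1/(-10 + T)
x(g) = 4*g
((V(52, 34) + 17725) + 34307)*(-40371 + x(u(-12))) = (((5 + 52)² + 17725) + 34307)*(-40371 + 4/(-10 - 12)) = ((57² + 17725) + 34307)*(-40371 + 4/(-22)) = ((3249 + 17725) + 34307)*(-40371 + 4*(-1/22)) = (20974 + 34307)*(-40371 - 2/11) = 55281*(-444083/11) = -24549352323/11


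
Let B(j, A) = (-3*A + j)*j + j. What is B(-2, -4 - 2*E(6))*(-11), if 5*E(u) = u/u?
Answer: 1342/5 ≈ 268.40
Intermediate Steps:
E(u) = 1/5 (E(u) = (u/u)/5 = (1/5)*1 = 1/5)
B(j, A) = j + j*(j - 3*A) (B(j, A) = (j - 3*A)*j + j = j*(j - 3*A) + j = j + j*(j - 3*A))
B(-2, -4 - 2*E(6))*(-11) = -2*(1 - 2 - 3*(-4 - 2*1/5))*(-11) = -2*(1 - 2 - 3*(-4 - 2/5))*(-11) = -2*(1 - 2 - 3*(-22/5))*(-11) = -2*(1 - 2 + 66/5)*(-11) = -2*61/5*(-11) = -122/5*(-11) = 1342/5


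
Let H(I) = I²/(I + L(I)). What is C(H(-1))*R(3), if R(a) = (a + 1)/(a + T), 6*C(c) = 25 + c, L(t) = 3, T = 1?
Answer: 17/4 ≈ 4.2500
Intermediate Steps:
H(I) = I²/(3 + I) (H(I) = I²/(I + 3) = I²/(3 + I))
C(c) = 25/6 + c/6 (C(c) = (25 + c)/6 = 25/6 + c/6)
R(a) = 1 (R(a) = (a + 1)/(a + 1) = (1 + a)/(1 + a) = 1)
C(H(-1))*R(3) = (25/6 + ((-1)²/(3 - 1))/6)*1 = (25/6 + (1/2)/6)*1 = (25/6 + (1*(½))/6)*1 = (25/6 + (⅙)*(½))*1 = (25/6 + 1/12)*1 = (17/4)*1 = 17/4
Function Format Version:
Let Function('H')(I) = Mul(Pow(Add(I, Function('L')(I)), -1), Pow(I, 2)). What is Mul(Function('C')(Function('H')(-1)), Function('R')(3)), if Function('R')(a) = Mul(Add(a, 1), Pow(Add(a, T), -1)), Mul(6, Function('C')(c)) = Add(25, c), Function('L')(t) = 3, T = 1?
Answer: Rational(17, 4) ≈ 4.2500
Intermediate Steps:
Function('H')(I) = Mul(Pow(I, 2), Pow(Add(3, I), -1)) (Function('H')(I) = Mul(Pow(Add(I, 3), -1), Pow(I, 2)) = Mul(Pow(Add(3, I), -1), Pow(I, 2)) = Mul(Pow(I, 2), Pow(Add(3, I), -1)))
Function('C')(c) = Add(Rational(25, 6), Mul(Rational(1, 6), c)) (Function('C')(c) = Mul(Rational(1, 6), Add(25, c)) = Add(Rational(25, 6), Mul(Rational(1, 6), c)))
Function('R')(a) = 1 (Function('R')(a) = Mul(Add(a, 1), Pow(Add(a, 1), -1)) = Mul(Add(1, a), Pow(Add(1, a), -1)) = 1)
Mul(Function('C')(Function('H')(-1)), Function('R')(3)) = Mul(Add(Rational(25, 6), Mul(Rational(1, 6), Mul(Pow(-1, 2), Pow(Add(3, -1), -1)))), 1) = Mul(Add(Rational(25, 6), Mul(Rational(1, 6), Mul(1, Pow(2, -1)))), 1) = Mul(Add(Rational(25, 6), Mul(Rational(1, 6), Mul(1, Rational(1, 2)))), 1) = Mul(Add(Rational(25, 6), Mul(Rational(1, 6), Rational(1, 2))), 1) = Mul(Add(Rational(25, 6), Rational(1, 12)), 1) = Mul(Rational(17, 4), 1) = Rational(17, 4)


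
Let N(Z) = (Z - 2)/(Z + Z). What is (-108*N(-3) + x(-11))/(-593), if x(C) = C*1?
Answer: 101/593 ≈ 0.17032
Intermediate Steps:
x(C) = C
N(Z) = (-2 + Z)/(2*Z) (N(Z) = (-2 + Z)/((2*Z)) = (-2 + Z)*(1/(2*Z)) = (-2 + Z)/(2*Z))
(-108*N(-3) + x(-11))/(-593) = (-54*(-2 - 3)/(-3) - 11)/(-593) = (-54*(-1)*(-5)/3 - 11)*(-1/593) = (-108*5/6 - 11)*(-1/593) = (-90 - 11)*(-1/593) = -101*(-1/593) = 101/593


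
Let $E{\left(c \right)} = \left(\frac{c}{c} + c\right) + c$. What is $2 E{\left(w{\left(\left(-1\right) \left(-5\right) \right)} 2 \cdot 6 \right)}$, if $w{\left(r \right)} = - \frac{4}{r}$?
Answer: $- \frac{182}{5} \approx -36.4$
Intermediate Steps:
$E{\left(c \right)} = 1 + 2 c$ ($E{\left(c \right)} = \left(1 + c\right) + c = 1 + 2 c$)
$2 E{\left(w{\left(\left(-1\right) \left(-5\right) \right)} 2 \cdot 6 \right)} = 2 \left(1 + 2 - \frac{4}{\left(-1\right) \left(-5\right)} 2 \cdot 6\right) = 2 \left(1 + 2 - \frac{4}{5} \cdot 2 \cdot 6\right) = 2 \left(1 + 2 \left(-4\right) \frac{1}{5} \cdot 2 \cdot 6\right) = 2 \left(1 + 2 \left(- \frac{4}{5}\right) 2 \cdot 6\right) = 2 \left(1 + 2 \left(\left(- \frac{8}{5}\right) 6\right)\right) = 2 \left(1 + 2 \left(- \frac{48}{5}\right)\right) = 2 \left(1 - \frac{96}{5}\right) = 2 \left(- \frac{91}{5}\right) = - \frac{182}{5}$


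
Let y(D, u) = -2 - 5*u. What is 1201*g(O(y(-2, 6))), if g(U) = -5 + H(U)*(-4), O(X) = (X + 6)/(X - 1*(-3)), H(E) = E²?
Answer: -8297709/841 ≈ -9866.5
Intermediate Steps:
O(X) = (6 + X)/(3 + X) (O(X) = (6 + X)/(X + 3) = (6 + X)/(3 + X))
g(U) = -5 - 4*U² (g(U) = -5 + U²*(-4) = -5 - 4*U²)
1201*g(O(y(-2, 6))) = 1201*(-5 - 4*(6 + (-2 - 5*6))²/(3 + (-2 - 5*6))²) = 1201*(-5 - 4*(6 + (-2 - 30))²/(3 + (-2 - 30))²) = 1201*(-5 - 4*(6 - 32)²/(3 - 32)²) = 1201*(-5 - 4*(-26/(-29))²) = 1201*(-5 - 4*(-1/29*(-26))²) = 1201*(-5 - 4*(26/29)²) = 1201*(-5 - 4*676/841) = 1201*(-5 - 2704/841) = 1201*(-6909/841) = -8297709/841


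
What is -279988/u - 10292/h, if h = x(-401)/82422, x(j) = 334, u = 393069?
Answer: -166717752183224/65642523 ≈ -2.5398e+6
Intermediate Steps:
h = 167/41211 (h = 334/82422 = 334*(1/82422) = 167/41211 ≈ 0.0040523)
-279988/u - 10292/h = -279988/393069 - 10292/167/41211 = -279988*1/393069 - 10292*41211/167 = -279988/393069 - 424143612/167 = -166717752183224/65642523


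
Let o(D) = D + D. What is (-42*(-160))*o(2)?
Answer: 26880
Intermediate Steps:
o(D) = 2*D
(-42*(-160))*o(2) = (-42*(-160))*(2*2) = 6720*4 = 26880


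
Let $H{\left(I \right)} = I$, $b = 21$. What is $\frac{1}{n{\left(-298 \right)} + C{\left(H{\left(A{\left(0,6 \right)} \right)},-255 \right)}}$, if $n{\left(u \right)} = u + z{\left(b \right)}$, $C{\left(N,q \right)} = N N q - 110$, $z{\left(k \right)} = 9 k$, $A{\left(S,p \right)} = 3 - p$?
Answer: $- \frac{1}{2514} \approx -0.00039777$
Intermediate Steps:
$C{\left(N,q \right)} = -110 + q N^{2}$ ($C{\left(N,q \right)} = N^{2} q - 110 = q N^{2} - 110 = -110 + q N^{2}$)
$n{\left(u \right)} = 189 + u$ ($n{\left(u \right)} = u + 9 \cdot 21 = u + 189 = 189 + u$)
$\frac{1}{n{\left(-298 \right)} + C{\left(H{\left(A{\left(0,6 \right)} \right)},-255 \right)}} = \frac{1}{\left(189 - 298\right) - \left(110 + 255 \left(3 - 6\right)^{2}\right)} = \frac{1}{-109 - \left(110 + 255 \left(3 - 6\right)^{2}\right)} = \frac{1}{-109 - \left(110 + 255 \left(-3\right)^{2}\right)} = \frac{1}{-109 - 2405} = \frac{1}{-2514} = - \frac{1}{2514}$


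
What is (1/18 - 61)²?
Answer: 1203409/324 ≈ 3714.2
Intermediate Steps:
(1/18 - 61)² = (-1097/18)² = 1203409/324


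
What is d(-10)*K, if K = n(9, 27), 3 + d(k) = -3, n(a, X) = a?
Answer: -54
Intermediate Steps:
d(k) = -6 (d(k) = -3 - 3 = -6)
K = 9
d(-10)*K = -6*9 = -54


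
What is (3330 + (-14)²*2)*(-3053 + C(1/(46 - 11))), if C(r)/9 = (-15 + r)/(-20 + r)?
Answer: -2641789994/233 ≈ -1.1338e+7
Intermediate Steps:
C(r) = 9*(-15 + r)/(-20 + r) (C(r) = 9*((-15 + r)/(-20 + r)) = 9*(-15 + r)/(-20 + r))
(3330 + (-14)²*2)*(-3053 + C(1/(46 - 11))) = (3330 + (-14)²*2)*(-3053 + 9*(-15 + 1/(46 - 11))/(-20 + 1/(46 - 11))) = (3330 + 196*2)*(-3053 + 9*(-15 + 1/35)/(-20 + 1/35)) = (3330 + 392)*(-3053 + 9*(-15 + 1/35)/(-20 + 1/35)) = 3722*(-3053 + 9*(-524/35)/(-699/35)) = 3722*(-3053 + 9*(-35/699)*(-524/35)) = 3722*(-3053 + 1572/233) = 3722*(-709777/233) = -2641789994/233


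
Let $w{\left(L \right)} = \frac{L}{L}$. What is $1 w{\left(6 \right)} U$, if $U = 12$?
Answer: $12$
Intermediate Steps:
$w{\left(L \right)} = 1$
$1 w{\left(6 \right)} U = 1 \cdot 1 \cdot 12 = 1 \cdot 12 = 12$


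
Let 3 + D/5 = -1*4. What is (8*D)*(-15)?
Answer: 4200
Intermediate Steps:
D = -35 (D = -15 + 5*(-1*4) = -15 + 5*(-4) = -15 - 20 = -35)
(8*D)*(-15) = (8*(-35))*(-15) = -280*(-15) = 4200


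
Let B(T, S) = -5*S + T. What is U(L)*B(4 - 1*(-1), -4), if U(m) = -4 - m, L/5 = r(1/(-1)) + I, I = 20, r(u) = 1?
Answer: -2725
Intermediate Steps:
B(T, S) = T - 5*S
L = 105 (L = 5*(1 + 20) = 5*21 = 105)
U(L)*B(4 - 1*(-1), -4) = (-4 - 1*105)*((4 - 1*(-1)) - 5*(-4)) = (-4 - 105)*((4 + 1) + 20) = -109*(5 + 20) = -109*25 = -2725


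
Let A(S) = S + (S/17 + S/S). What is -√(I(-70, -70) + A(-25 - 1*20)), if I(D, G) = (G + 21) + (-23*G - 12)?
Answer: -2*√108545/17 ≈ -38.760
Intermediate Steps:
I(D, G) = 9 - 22*G (I(D, G) = (21 + G) + (-12 - 23*G) = 9 - 22*G)
A(S) = 1 + 18*S/17 (A(S) = S + (S*(1/17) + 1) = S + (S/17 + 1) = S + (1 + S/17) = 1 + 18*S/17)
-√(I(-70, -70) + A(-25 - 1*20)) = -√((9 - 22*(-70)) + (1 + 18*(-25 - 1*20)/17)) = -√((9 + 1540) + (1 + 18*(-25 - 20)/17)) = -√(1549 + (1 + (18/17)*(-45))) = -√(1549 + (1 - 810/17)) = -√(1549 - 793/17) = -√(25540/17) = -2*√108545/17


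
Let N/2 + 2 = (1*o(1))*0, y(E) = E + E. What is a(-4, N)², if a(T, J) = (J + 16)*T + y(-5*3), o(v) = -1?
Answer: 6084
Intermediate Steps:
y(E) = 2*E
N = -4 (N = -4 + 2*((1*(-1))*0) = -4 + 2*(-1*0) = -4 + 2*0 = -4 + 0 = -4)
a(T, J) = -30 + T*(16 + J) (a(T, J) = (J + 16)*T + 2*(-5*3) = (16 + J)*T + 2*(-15) = T*(16 + J) - 30 = -30 + T*(16 + J))
a(-4, N)² = (-30 + 16*(-4) - 4*(-4))² = (-30 - 64 + 16)² = (-78)² = 6084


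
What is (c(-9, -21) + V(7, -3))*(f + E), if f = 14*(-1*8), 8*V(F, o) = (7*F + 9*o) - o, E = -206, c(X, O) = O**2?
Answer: -564927/4 ≈ -1.4123e+5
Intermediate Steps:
V(F, o) = o + 7*F/8 (V(F, o) = ((7*F + 9*o) - o)/8 = (7*F + 8*o)/8 = o + 7*F/8)
f = -112 (f = 14*(-8) = -112)
(c(-9, -21) + V(7, -3))*(f + E) = ((-21)**2 + (-3 + (7/8)*7))*(-112 - 206) = (441 + (-3 + 49/8))*(-318) = (441 + 25/8)*(-318) = (3553/8)*(-318) = -564927/4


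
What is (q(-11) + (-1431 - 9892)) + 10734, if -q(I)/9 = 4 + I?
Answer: -526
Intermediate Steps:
q(I) = -36 - 9*I (q(I) = -9*(4 + I) = -36 - 9*I)
(q(-11) + (-1431 - 9892)) + 10734 = ((-36 - 9*(-11)) + (-1431 - 9892)) + 10734 = ((-36 + 99) - 11323) + 10734 = (63 - 11323) + 10734 = -11260 + 10734 = -526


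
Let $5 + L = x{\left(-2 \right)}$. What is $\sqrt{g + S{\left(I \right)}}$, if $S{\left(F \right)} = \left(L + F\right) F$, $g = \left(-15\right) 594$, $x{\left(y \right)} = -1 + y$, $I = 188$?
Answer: $3 \sqrt{2770} \approx 157.89$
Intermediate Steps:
$g = -8910$
$L = -8$ ($L = -5 - 3 = -8$)
$S{\left(F \right)} = F \left(-8 + F\right)$ ($S{\left(F \right)} = \left(-8 + F\right) F = F \left(-8 + F\right)$)
$\sqrt{g + S{\left(I \right)}} = \sqrt{-8910 + 188 \left(-8 + 188\right)} = \sqrt{-8910 + 188 \cdot 180} = \sqrt{-8910 + 33840} = \sqrt{24930} = 3 \sqrt{2770}$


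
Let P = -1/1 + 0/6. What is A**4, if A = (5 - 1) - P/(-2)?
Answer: 2401/16 ≈ 150.06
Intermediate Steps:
P = -1 (P = -1*1 + 0*(1/6) = -1 + 0 = -1)
A = 7/2 (A = (5 - 1) - (-1)/(-2) = 4 - (-1)*(-1)/2 = 4 - 1*1/2 = 4 - 1/2 = 7/2 ≈ 3.5000)
A**4 = (7/2)**4 = 2401/16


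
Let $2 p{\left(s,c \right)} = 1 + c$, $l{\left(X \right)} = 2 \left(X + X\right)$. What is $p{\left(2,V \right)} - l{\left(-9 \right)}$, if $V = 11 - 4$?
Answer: $40$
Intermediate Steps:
$l{\left(X \right)} = 4 X$ ($l{\left(X \right)} = 2 \cdot 2 X = 4 X$)
$V = 7$
$p{\left(s,c \right)} = \frac{1}{2} + \frac{c}{2}$ ($p{\left(s,c \right)} = \frac{1 + c}{2} = \frac{1}{2} + \frac{c}{2}$)
$p{\left(2,V \right)} - l{\left(-9 \right)} = \left(\frac{1}{2} + \frac{1}{2} \cdot 7\right) - 4 \left(-9\right) = \left(\frac{1}{2} + \frac{7}{2}\right) - -36 = 4 + 36 = 40$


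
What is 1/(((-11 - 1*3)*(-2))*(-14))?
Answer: -1/392 ≈ -0.0025510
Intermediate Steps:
1/(((-11 - 1*3)*(-2))*(-14)) = 1/(((-11 - 3)*(-2))*(-14)) = 1/(-14*(-2)*(-14)) = 1/(28*(-14)) = 1/(-392) = -1/392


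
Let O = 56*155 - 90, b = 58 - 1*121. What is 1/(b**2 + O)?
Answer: 1/12559 ≈ 7.9624e-5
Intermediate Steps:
b = -63 (b = 58 - 121 = -63)
O = 8590 (O = 8680 - 90 = 8590)
1/(b**2 + O) = 1/((-63)**2 + 8590) = 1/(3969 + 8590) = 1/12559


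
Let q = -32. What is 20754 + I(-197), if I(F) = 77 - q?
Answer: 20863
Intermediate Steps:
I(F) = 109 (I(F) = 77 - 1*(-32) = 77 + 32 = 109)
20754 + I(-197) = 20754 + 109 = 20863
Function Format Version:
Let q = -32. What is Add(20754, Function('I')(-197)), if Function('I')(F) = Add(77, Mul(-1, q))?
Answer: 20863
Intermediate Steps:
Function('I')(F) = 109 (Function('I')(F) = Add(77, Mul(-1, -32)) = Add(77, 32) = 109)
Add(20754, Function('I')(-197)) = Add(20754, 109) = 20863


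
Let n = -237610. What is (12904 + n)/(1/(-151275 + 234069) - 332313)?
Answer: 18604308564/27513522521 ≈ 0.67619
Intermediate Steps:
(12904 + n)/(1/(-151275 + 234069) - 332313) = (12904 - 237610)/(1/(-151275 + 234069) - 332313) = -224706/(1/82794 - 332313) = -224706/(-27513522521/82794) = -224706*(-82794/27513522521) = 18604308564/27513522521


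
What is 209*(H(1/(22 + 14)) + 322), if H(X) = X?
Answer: 2422937/36 ≈ 67304.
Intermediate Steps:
209*(H(1/(22 + 14)) + 322) = 209*(1/(22 + 14) + 322) = 209*(1/36 + 322) = 209*(11593/36) = 2422937/36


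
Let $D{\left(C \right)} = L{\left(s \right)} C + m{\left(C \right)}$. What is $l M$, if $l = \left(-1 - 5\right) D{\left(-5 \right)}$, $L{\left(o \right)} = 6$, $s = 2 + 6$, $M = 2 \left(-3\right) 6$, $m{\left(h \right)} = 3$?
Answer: $-5832$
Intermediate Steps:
$M = -36$ ($M = \left(-6\right) 6 = -36$)
$s = 8$
$D{\left(C \right)} = 3 + 6 C$ ($D{\left(C \right)} = 6 C + 3 = 3 + 6 C$)
$l = 162$ ($l = \left(-1 - 5\right) \left(3 + 6 \left(-5\right)\right) = - 6 \left(3 - 30\right) = \left(-6\right) \left(-27\right) = 162$)
$l M = 162 \left(-36\right) = -5832$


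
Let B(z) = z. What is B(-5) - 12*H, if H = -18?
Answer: 211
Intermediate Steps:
B(-5) - 12*H = -5 - 12*(-18) = -5 + 216 = 211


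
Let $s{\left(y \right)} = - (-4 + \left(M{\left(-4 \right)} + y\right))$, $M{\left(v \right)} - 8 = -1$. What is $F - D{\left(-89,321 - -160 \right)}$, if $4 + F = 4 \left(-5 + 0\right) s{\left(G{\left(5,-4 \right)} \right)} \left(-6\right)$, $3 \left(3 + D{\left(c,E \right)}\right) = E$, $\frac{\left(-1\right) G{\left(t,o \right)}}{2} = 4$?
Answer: $\frac{1316}{3} \approx 438.67$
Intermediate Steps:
$M{\left(v \right)} = 7$ ($M{\left(v \right)} = 8 - 1 = 7$)
$G{\left(t,o \right)} = -8$ ($G{\left(t,o \right)} = \left(-2\right) 4 = -8$)
$D{\left(c,E \right)} = -3 + \frac{E}{3}$
$s{\left(y \right)} = -3 - y$ ($s{\left(y \right)} = - (-4 + \left(7 + y\right)) = - (3 + y) = -3 - y$)
$F = 596$ ($F = -4 + 4 \left(-5 + 0\right) \left(-3 - -8\right) \left(-6\right) = -4 + 4 \left(-5\right) \left(-3 + 8\right) \left(-6\right) = -4 + \left(-20\right) 5 \left(-6\right) = -4 - -600 = -4 + 600 = 596$)
$F - D{\left(-89,321 - -160 \right)} = 596 - \left(-3 + \frac{321 - -160}{3}\right) = 596 - \left(-3 + \frac{321 + 160}{3}\right) = 596 - \left(-3 + \frac{1}{3} \cdot 481\right) = 596 - \left(-3 + \frac{481}{3}\right) = 596 - \frac{472}{3} = \frac{1316}{3}$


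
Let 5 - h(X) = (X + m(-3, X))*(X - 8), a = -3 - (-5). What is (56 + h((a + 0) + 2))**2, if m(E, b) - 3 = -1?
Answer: 7225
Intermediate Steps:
m(E, b) = 2 (m(E, b) = 3 - 1 = 2)
a = 2 (a = -3 - 1*(-5) = -3 + 5 = 2)
h(X) = 5 - (-8 + X)*(2 + X) (h(X) = 5 - (X + 2)*(X - 8) = 5 - (2 + X)*(-8 + X) = 5 - (-8 + X)*(2 + X))
(56 + h((a + 0) + 2))**2 = (56 + (21 - ((2 + 0) + 2)**2 + 6*((2 + 0) + 2)))**2 = (56 + (21 - (2 + 2)**2 + 6*(2 + 2)))**2 = (56 + (21 - 1*4**2 + 6*4))**2 = (56 + (21 - 1*16 + 24))**2 = (56 + (21 - 16 + 24))**2 = (56 + 29)**2 = 85**2 = 7225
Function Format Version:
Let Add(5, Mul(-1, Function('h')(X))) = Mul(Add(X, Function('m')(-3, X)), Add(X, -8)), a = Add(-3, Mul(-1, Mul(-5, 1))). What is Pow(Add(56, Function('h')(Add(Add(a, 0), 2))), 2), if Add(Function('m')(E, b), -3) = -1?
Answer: 7225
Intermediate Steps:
Function('m')(E, b) = 2 (Function('m')(E, b) = Add(3, -1) = 2)
a = 2 (a = Add(-3, Mul(-1, -5)) = Add(-3, 5) = 2)
Function('h')(X) = Add(5, Mul(-1, Add(-8, X), Add(2, X))) (Function('h')(X) = Add(5, Mul(-1, Mul(Add(X, 2), Add(X, -8)))) = Add(5, Mul(-1, Mul(Add(2, X), Add(-8, X)))) = Add(5, Mul(-1, Mul(Add(-8, X), Add(2, X)))) = Add(5, Mul(-1, Add(-8, X), Add(2, X))))
Pow(Add(56, Function('h')(Add(Add(a, 0), 2))), 2) = Pow(Add(56, Add(21, Mul(-1, Pow(Add(Add(2, 0), 2), 2)), Mul(6, Add(Add(2, 0), 2)))), 2) = Pow(Add(56, Add(21, Mul(-1, Pow(Add(2, 2), 2)), Mul(6, Add(2, 2)))), 2) = Pow(Add(56, Add(21, Mul(-1, Pow(4, 2)), Mul(6, 4))), 2) = Pow(Add(56, Add(21, Mul(-1, 16), 24)), 2) = Pow(Add(56, Add(21, -16, 24)), 2) = Pow(Add(56, 29), 2) = Pow(85, 2) = 7225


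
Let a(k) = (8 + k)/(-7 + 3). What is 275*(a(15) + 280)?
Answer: 301675/4 ≈ 75419.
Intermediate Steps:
a(k) = -2 - k/4 (a(k) = (8 + k)/(-4) = (8 + k)*(-1/4) = -2 - k/4)
275*(a(15) + 280) = 275*((-2 - 1/4*15) + 280) = 275*((-2 - 15/4) + 280) = 275*(-23/4 + 280) = 275*(1097/4) = 301675/4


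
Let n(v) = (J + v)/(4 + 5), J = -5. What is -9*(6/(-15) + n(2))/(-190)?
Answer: -33/950 ≈ -0.034737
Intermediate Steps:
n(v) = -5/9 + v/9 (n(v) = (-5 + v)/(4 + 5) = (-5 + v)/9 = (-5 + v)*(⅑) = -5/9 + v/9)
-9*(6/(-15) + n(2))/(-190) = -9*(6/(-15) + (-5/9 + (⅑)*2))/(-190) = -9*(6*(-1/15) + (-5/9 + 2/9))*(-1/190) = -9*(-⅖ - ⅓)*(-1/190) = -9*(-11/15)*(-1/190) = (33/5)*(-1/190) = -33/950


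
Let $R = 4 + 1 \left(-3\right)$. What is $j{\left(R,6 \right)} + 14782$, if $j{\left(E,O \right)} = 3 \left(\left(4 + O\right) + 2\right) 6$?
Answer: $14998$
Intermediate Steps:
$R = 1$ ($R = 4 - 3 = 1$)
$j{\left(E,O \right)} = 108 + 18 O$ ($j{\left(E,O \right)} = 3 \left(6 + O\right) 6 = \left(18 + 3 O\right) 6 = 108 + 18 O$)
$j{\left(R,6 \right)} + 14782 = \left(108 + 18 \cdot 6\right) + 14782 = \left(108 + 108\right) + 14782 = 216 + 14782 = 14998$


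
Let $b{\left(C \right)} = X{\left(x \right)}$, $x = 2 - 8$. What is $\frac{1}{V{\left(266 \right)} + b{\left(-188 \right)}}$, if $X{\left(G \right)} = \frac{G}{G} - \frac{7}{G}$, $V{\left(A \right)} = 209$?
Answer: $\frac{6}{1267} \approx 0.0047356$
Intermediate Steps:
$x = -6$
$X{\left(G \right)} = 1 - \frac{7}{G}$
$b{\left(C \right)} = \frac{13}{6}$ ($b{\left(C \right)} = \frac{-7 - 6}{-6} = \left(- \frac{1}{6}\right) \left(-13\right) = \frac{13}{6}$)
$\frac{1}{V{\left(266 \right)} + b{\left(-188 \right)}} = \frac{1}{209 + \frac{13}{6}} = \frac{1}{\frac{1267}{6}} = \frac{6}{1267}$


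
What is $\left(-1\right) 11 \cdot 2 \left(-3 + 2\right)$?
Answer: $22$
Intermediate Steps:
$\left(-1\right) 11 \cdot 2 \left(-3 + 2\right) = - 11 \cdot 2 \left(-1\right) = \left(-11\right) \left(-2\right) = 22$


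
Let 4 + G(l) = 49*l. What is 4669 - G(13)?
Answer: 4036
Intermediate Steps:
G(l) = -4 + 49*l
4669 - G(13) = 4669 - (-4 + 49*13) = 4669 - (-4 + 637) = 4669 - 1*633 = 4669 - 633 = 4036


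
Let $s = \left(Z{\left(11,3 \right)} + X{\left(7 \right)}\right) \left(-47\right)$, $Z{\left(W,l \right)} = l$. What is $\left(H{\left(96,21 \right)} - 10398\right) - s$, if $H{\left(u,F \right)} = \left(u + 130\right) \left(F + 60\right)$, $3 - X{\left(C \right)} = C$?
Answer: $7861$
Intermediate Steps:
$X{\left(C \right)} = 3 - C$
$H{\left(u,F \right)} = \left(60 + F\right) \left(130 + u\right)$ ($H{\left(u,F \right)} = \left(130 + u\right) \left(60 + F\right) = \left(60 + F\right) \left(130 + u\right)$)
$s = 47$ ($s = \left(3 + \left(3 - 7\right)\right) \left(-47\right) = \left(3 - 4\right) \left(-47\right) = \left(-1\right) \left(-47\right) = 47$)
$\left(H{\left(96,21 \right)} - 10398\right) - s = \left(\left(7800 + 60 \cdot 96 + 130 \cdot 21 + 21 \cdot 96\right) - 10398\right) - 47 = \left(\left(7800 + 5760 + 2730 + 2016\right) - 10398\right) - 47 = \left(18306 - 10398\right) - 47 = 7908 - 47 = 7861$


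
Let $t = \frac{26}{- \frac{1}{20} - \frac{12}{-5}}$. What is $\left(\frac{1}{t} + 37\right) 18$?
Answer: $\frac{173583}{260} \approx 667.63$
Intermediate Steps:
$t = \frac{520}{47}$ ($t = \frac{26}{\left(-1\right) \frac{1}{20} - - \frac{12}{5}} = \frac{26}{- \frac{1}{20} + \frac{12}{5}} = \frac{26}{\frac{47}{20}} = 26 \cdot \frac{20}{47} = \frac{520}{47} \approx 11.064$)
$\left(\frac{1}{t} + 37\right) 18 = \left(\frac{1}{\frac{520}{47}} + 37\right) 18 = \left(\frac{47}{520} + 37\right) 18 = \frac{19287}{520} \cdot 18 = \frac{173583}{260}$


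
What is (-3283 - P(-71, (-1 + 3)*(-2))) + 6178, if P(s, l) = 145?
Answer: 2750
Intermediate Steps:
(-3283 - P(-71, (-1 + 3)*(-2))) + 6178 = (-3283 - 1*145) + 6178 = (-3283 - 145) + 6178 = -3428 + 6178 = 2750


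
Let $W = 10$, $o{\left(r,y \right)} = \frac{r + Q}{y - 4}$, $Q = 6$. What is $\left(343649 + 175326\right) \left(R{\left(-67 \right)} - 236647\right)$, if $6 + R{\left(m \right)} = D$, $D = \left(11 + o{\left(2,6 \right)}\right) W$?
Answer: $-122739144425$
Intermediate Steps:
$o{\left(r,y \right)} = \frac{6 + r}{-4 + y}$ ($o{\left(r,y \right)} = \frac{r + 6}{y - 4} = \frac{6 + r}{-4 + y}$)
$D = 150$ ($D = \left(11 + \frac{6 + 2}{-4 + 6}\right) 10 = \left(11 + \frac{1}{2} \cdot 8\right) 10 = \left(11 + 4\right) 10 = 15 \cdot 10 = 150$)
$R{\left(m \right)} = 144$ ($R{\left(m \right)} = -6 + 150 = 144$)
$\left(343649 + 175326\right) \left(R{\left(-67 \right)} - 236647\right) = \left(343649 + 175326\right) \left(144 - 236647\right) = 518975 \left(-236503\right) = -122739144425$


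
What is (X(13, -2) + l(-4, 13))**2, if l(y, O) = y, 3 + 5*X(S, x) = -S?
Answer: 1296/25 ≈ 51.840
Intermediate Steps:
X(S, x) = -3/5 - S/5 (X(S, x) = -3/5 + (-S)/5 = -3/5 - S/5)
(X(13, -2) + l(-4, 13))**2 = ((-3/5 - 1/5*13) - 4)**2 = ((-3/5 - 13/5) - 4)**2 = (-16/5 - 4)**2 = (-36/5)**2 = 1296/25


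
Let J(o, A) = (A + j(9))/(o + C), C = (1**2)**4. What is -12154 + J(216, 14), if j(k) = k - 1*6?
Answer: -2637401/217 ≈ -12154.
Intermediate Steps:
j(k) = -6 + k (j(k) = k - 6 = -6 + k)
C = 1 (C = 1**4 = 1)
J(o, A) = (3 + A)/(1 + o) (J(o, A) = (A + (-6 + 9))/(o + 1) = (A + 3)/(1 + o) = (3 + A)/(1 + o))
-12154 + J(216, 14) = -12154 + (3 + 14)/(1 + 216) = -12154 + 17/217 = -2637401/217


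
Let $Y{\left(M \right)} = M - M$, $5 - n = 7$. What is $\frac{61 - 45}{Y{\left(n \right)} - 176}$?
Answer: $- \frac{1}{11} \approx -0.090909$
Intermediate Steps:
$n = -2$ ($n = 5 - 7 = -2$)
$Y{\left(M \right)} = 0$
$\frac{61 - 45}{Y{\left(n \right)} - 176} = \frac{61 - 45}{0 - 176} = \frac{16}{-176} = 16 \left(- \frac{1}{176}\right) = - \frac{1}{11}$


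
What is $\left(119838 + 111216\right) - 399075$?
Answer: $-168021$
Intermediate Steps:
$\left(119838 + 111216\right) - 399075 = 231054 - 399075 = -168021$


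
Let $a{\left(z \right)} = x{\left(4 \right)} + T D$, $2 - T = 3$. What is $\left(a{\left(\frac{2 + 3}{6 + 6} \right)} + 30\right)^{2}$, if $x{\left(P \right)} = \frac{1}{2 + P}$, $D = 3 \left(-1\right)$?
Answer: $\frac{39601}{36} \approx 1100.0$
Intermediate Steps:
$T = -1$ ($T = 2 - 3 = -1$)
$D = -3$
$a{\left(z \right)} = \frac{19}{6}$ ($a{\left(z \right)} = \frac{1}{2 + 4} - -3 = \frac{1}{6} + 3 = \frac{19}{6}$)
$\left(a{\left(\frac{2 + 3}{6 + 6} \right)} + 30\right)^{2} = \left(\frac{19}{6} + 30\right)^{2} = \left(\frac{199}{6}\right)^{2} = \frac{39601}{36}$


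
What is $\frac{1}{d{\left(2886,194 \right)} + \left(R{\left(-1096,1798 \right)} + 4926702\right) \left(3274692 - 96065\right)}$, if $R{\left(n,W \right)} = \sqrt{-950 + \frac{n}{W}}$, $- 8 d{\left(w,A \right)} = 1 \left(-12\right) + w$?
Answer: $\frac{75085189600093228}{1175845181625990221043893252377} - \frac{50858032 i \sqrt{768283602}}{3527535544877970663131679757131} \approx 6.3856 \cdot 10^{-14} - 3.9962 \cdot 10^{-19} i$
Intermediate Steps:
$d{\left(w,A \right)} = \frac{3}{2} - \frac{w}{8}$ ($d{\left(w,A \right)} = - \frac{1 \left(-12\right) + w}{8} = - \frac{-12 + w}{8} = \frac{3}{2} - \frac{w}{8}$)
$\frac{1}{d{\left(2886,194 \right)} + \left(R{\left(-1096,1798 \right)} + 4926702\right) \left(3274692 - 96065\right)} = \frac{1}{\left(\frac{3}{2} - \frac{1443}{4}\right) + \left(\sqrt{-950 - \frac{1096}{1798}} + 4926702\right) \left(3274692 - 96065\right)} = \frac{1}{\left(\frac{3}{2} - \frac{1443}{4}\right) + \left(\sqrt{-950 - \frac{548}{899}} + 4926702\right) 3178627} = \frac{1}{- \frac{1437}{4} + \left(\sqrt{-950 - \frac{548}{899}} + 4926702\right) 3178627} = \frac{1}{- \frac{1437}{4} + \left(\sqrt{- \frac{854598}{899}} + 4926702\right) 3178627} = \frac{1}{- \frac{1437}{4} + \left(\frac{i \sqrt{768283602}}{899} + 4926702\right) 3178627} = \frac{1}{- \frac{1437}{4} + \left(4926702 + \frac{i \sqrt{768283602}}{899}\right) 3178627} = \frac{1}{- \frac{1437}{4} + \left(15660147998154 + \frac{3178627 i \sqrt{768283602}}{899}\right)} = \frac{1}{\frac{62640591991179}{4} + \frac{3178627 i \sqrt{768283602}}{899}}$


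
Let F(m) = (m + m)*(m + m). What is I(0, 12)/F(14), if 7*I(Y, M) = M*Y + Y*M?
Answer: 0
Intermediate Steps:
I(Y, M) = 2*M*Y/7 (I(Y, M) = (M*Y + Y*M)/7 = (M*Y + M*Y)/7 = (2*M*Y)/7 = 2*M*Y/7)
F(m) = 4*m**2 (F(m) = (2*m)*(2*m) = 4*m**2)
I(0, 12)/F(14) = ((2/7)*12*0)/((4*14**2)) = 0/((4*196)) = 0/784 = 0*(1/784) = 0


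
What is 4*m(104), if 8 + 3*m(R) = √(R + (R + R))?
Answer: -32/3 + 8*√78/3 ≈ 12.885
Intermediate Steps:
m(R) = -8/3 + √3*√R/3 (m(R) = -8/3 + √(R + (R + R))/3 = -8/3 + √(R + 2*R)/3 = -8/3 + √(3*R)/3 = -8/3 + (√3*√R)/3 = -8/3 + √3*√R/3)
4*m(104) = 4*(-8/3 + √3*√104/3) = 4*(-8/3 + √3*(2*√26)/3) = 4*(-8/3 + 2*√78/3) = -32/3 + 8*√78/3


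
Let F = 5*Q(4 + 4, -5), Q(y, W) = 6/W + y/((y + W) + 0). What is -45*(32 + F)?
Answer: -1770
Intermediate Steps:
Q(y, W) = 6/W + y/(W + y) (Q(y, W) = 6/W + y/((W + y) + 0) = 6/W + y/(W + y))
F = 22/3 (F = 5*((6*(-5) + 6*(4 + 4) - 5*(4 + 4))/((-5)*(-5 + (4 + 4)))) = 5*(-(-30 + 6*8 - 5*8)/(5*(-5 + 8))) = 5*(-1/5*(-30 + 48 - 40)/3) = 5*(-1/5*1/3*(-22)) = 5*(22/15) = 22/3 ≈ 7.3333)
-45*(32 + F) = -45*(32 + 22/3) = -45*118/3 = -1770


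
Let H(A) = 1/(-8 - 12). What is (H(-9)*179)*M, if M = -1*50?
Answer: 895/2 ≈ 447.50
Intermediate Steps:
M = -50
H(A) = -1/20 (H(A) = 1/(-20) = -1/20)
(H(-9)*179)*M = -1/20*179*(-50) = -179/20*(-50) = 895/2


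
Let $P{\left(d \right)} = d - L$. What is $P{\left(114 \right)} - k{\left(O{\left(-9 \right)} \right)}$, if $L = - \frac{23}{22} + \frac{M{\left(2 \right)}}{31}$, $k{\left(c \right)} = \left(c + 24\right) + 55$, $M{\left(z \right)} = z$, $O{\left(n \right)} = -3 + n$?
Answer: $\frac{32723}{682} \approx 47.981$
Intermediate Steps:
$k{\left(c \right)} = 79 + c$ ($k{\left(c \right)} = \left(24 + c\right) + 55 = 79 + c$)
$L = - \frac{669}{682}$ ($L = - \frac{23}{22} + \frac{2}{31} = - \frac{669}{682} \approx -0.98094$)
$P{\left(d \right)} = \frac{669}{682} + d$ ($P{\left(d \right)} = d - - \frac{669}{682} = d + \frac{669}{682} = \frac{669}{682} + d$)
$P{\left(114 \right)} - k{\left(O{\left(-9 \right)} \right)} = \left(\frac{669}{682} + 114\right) - \left(79 - 12\right) = \frac{78417}{682} - \left(79 - 12\right) = \frac{78417}{682} - 67 = \frac{32723}{682}$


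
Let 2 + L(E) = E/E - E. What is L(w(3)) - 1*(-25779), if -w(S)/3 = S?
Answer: 25787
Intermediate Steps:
w(S) = -3*S
L(E) = -1 - E (L(E) = -2 + (E/E - E) = -2 + (1 - E) = -1 - E)
L(w(3)) - 1*(-25779) = (-1 - (-3)*3) - 1*(-25779) = (-1 - 1*(-9)) + 25779 = (-1 + 9) + 25779 = 8 + 25779 = 25787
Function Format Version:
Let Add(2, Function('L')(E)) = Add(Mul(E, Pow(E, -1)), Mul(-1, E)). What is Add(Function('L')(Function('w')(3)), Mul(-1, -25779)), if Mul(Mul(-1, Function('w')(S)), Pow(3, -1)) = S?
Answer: 25787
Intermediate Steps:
Function('w')(S) = Mul(-3, S)
Function('L')(E) = Add(-1, Mul(-1, E)) (Function('L')(E) = Add(-2, Add(Mul(E, Pow(E, -1)), Mul(-1, E))) = Add(-2, Add(1, Mul(-1, E))) = Add(-1, Mul(-1, E)))
Add(Function('L')(Function('w')(3)), Mul(-1, -25779)) = Add(Add(-1, Mul(-1, Mul(-3, 3))), Mul(-1, -25779)) = Add(Add(-1, Mul(-1, -9)), 25779) = Add(Add(-1, 9), 25779) = Add(8, 25779) = 25787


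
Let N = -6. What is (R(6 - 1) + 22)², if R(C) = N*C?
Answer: 64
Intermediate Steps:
R(C) = -6*C
(R(6 - 1) + 22)² = (-6*(6 - 1) + 22)² = (-6*5 + 22)² = (-30 + 22)² = (-8)² = 64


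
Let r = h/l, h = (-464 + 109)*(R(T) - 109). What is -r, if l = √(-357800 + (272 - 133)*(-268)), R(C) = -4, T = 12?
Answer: 40115*I*√98763/197526 ≈ 63.823*I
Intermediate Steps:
h = 40115 (h = (-464 + 109)*(-4 - 109) = -355*(-113) = 40115)
l = 2*I*√98763 (l = √(-357800 + 139*(-268)) = √(-357800 - 37252) = √(-395052) = 2*I*√98763 ≈ 628.53*I)
r = -40115*I*√98763/197526 (r = 40115/((2*I*√98763)) = 40115*(-I*√98763/197526) = -40115*I*√98763/197526 ≈ -63.823*I)
-r = -(-40115)*I*√98763/197526 = 40115*I*√98763/197526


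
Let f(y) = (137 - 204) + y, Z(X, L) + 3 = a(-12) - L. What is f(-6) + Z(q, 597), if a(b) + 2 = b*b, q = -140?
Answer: -531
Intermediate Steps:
a(b) = -2 + b² (a(b) = -2 + b*b = -2 + b²)
Z(X, L) = 139 - L (Z(X, L) = -3 + ((-2 + (-12)²) - L) = -3 + ((-2 + 144) - L) = -3 + (142 - L) = 139 - L)
f(y) = -67 + y
f(-6) + Z(q, 597) = (-67 - 6) + (139 - 1*597) = -73 + (139 - 597) = -73 - 458 = -531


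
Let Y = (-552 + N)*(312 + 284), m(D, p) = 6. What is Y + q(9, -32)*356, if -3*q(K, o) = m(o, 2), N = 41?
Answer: -305268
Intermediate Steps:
q(K, o) = -2 (q(K, o) = -⅓*6 = -2)
Y = -304556 (Y = (-552 + 41)*(312 + 284) = -511*596 = -304556)
Y + q(9, -32)*356 = -304556 - 2*356 = -304556 - 712 = -305268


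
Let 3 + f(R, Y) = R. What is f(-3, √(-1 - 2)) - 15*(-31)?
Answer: 459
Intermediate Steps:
f(R, Y) = -3 + R
f(-3, √(-1 - 2)) - 15*(-31) = (-3 - 3) - 15*(-31) = -6 + 465 = 459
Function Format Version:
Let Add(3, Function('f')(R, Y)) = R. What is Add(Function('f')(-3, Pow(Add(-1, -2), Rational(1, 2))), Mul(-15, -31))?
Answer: 459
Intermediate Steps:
Function('f')(R, Y) = Add(-3, R)
Add(Function('f')(-3, Pow(Add(-1, -2), Rational(1, 2))), Mul(-15, -31)) = Add(Add(-3, -3), Mul(-15, -31)) = Add(-6, 465) = 459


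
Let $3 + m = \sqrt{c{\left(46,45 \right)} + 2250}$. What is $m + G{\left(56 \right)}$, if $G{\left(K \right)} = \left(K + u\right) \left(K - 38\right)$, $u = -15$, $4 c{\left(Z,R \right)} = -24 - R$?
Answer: $735 + \frac{\sqrt{8931}}{2} \approx 782.25$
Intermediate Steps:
$c{\left(Z,R \right)} = -6 - \frac{R}{4}$ ($c{\left(Z,R \right)} = \frac{-24 - R}{4} = -6 - \frac{R}{4}$)
$m = -3 + \frac{\sqrt{8931}}{2}$ ($m = -3 + \sqrt{\left(-6 - \frac{45}{4}\right) + 2250} = -3 + \sqrt{- \frac{69}{4} + 2250} = -3 + \sqrt{\frac{8931}{4}} = -3 + \frac{\sqrt{8931}}{2} \approx 44.252$)
$G{\left(K \right)} = \left(-38 + K\right) \left(-15 + K\right)$ ($G{\left(K \right)} = \left(K - 15\right) \left(K - 38\right) = \left(-15 + K\right) \left(-38 + K\right) = \left(-38 + K\right) \left(-15 + K\right)$)
$m + G{\left(56 \right)} = \left(-3 + \frac{\sqrt{8931}}{2}\right) + \left(570 + 56^{2} - 2968\right) = \left(-3 + \frac{\sqrt{8931}}{2}\right) + \left(570 + 3136 - 2968\right) = \left(-3 + \frac{\sqrt{8931}}{2}\right) + 738 = 735 + \frac{\sqrt{8931}}{2}$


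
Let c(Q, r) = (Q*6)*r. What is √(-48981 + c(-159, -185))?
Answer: √127509 ≈ 357.08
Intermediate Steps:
c(Q, r) = 6*Q*r (c(Q, r) = (6*Q)*r = 6*Q*r)
√(-48981 + c(-159, -185)) = √(-48981 + 6*(-159)*(-185)) = √(-48981 + 176490) = √127509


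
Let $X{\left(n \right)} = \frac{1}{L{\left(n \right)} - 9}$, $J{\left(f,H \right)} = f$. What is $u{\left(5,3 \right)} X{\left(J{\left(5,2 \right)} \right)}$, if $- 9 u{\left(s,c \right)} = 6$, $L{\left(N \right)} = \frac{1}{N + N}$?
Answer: $\frac{20}{267} \approx 0.074906$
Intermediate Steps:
$L{\left(N \right)} = \frac{1}{2 N}$
$u{\left(s,c \right)} = - \frac{2}{3}$ ($u{\left(s,c \right)} = \left(- \frac{1}{9}\right) 6 = - \frac{2}{3}$)
$X{\left(n \right)} = \frac{1}{-9 + \frac{1}{2 n}}$ ($X{\left(n \right)} = \frac{1}{\frac{1}{2 n} - 9} = \frac{1}{-9 + \frac{1}{2 n}}$)
$u{\left(5,3 \right)} X{\left(J{\left(5,2 \right)} \right)} = - \frac{2 \left(\left(-2\right) 5 \frac{1}{-1 + 18 \cdot 5}\right)}{3} = - \frac{2 \left(\left(-2\right) 5 \frac{1}{-1 + 90}\right)}{3} = - \frac{2 \left(\left(-2\right) 5 \cdot \frac{1}{89}\right)}{3} = \left(- \frac{2}{3}\right) \left(- \frac{10}{89}\right) = \frac{20}{267}$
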